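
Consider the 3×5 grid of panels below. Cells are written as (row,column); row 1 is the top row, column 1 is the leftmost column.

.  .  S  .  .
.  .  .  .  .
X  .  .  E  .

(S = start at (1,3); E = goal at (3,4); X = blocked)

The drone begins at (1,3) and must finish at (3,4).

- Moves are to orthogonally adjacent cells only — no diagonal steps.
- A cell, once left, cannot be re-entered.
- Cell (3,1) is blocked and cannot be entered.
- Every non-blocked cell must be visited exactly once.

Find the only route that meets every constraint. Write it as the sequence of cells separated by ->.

(1,3) -> (1,2) -> (1,1) -> (2,1) -> (2,2) -> (3,2) -> (3,3) -> (2,3) -> (2,4) -> (1,4) -> (1,5) -> (2,5) -> (3,5) -> (3,4)

Need to visit all 14 open cells exactly once, starting at (1,3) and ending at (3,4).
Cell (1,5) has only two open neighbours ((2,5) and (1,4)), so the path must pass straight through it: one of those is the cell it's entered from and the other is where it exits.
Route from (1,3): 2× left (reaching (1,1)), down to (2,1), right to (2,2), down to (3,2), right to (3,3), up to (2,3), right to (2,4), up to (1,4), right to (1,5), 2× down (reaching (3,5)), left to (3,4) — 13 moves in all.
Check: all 14 open cells covered.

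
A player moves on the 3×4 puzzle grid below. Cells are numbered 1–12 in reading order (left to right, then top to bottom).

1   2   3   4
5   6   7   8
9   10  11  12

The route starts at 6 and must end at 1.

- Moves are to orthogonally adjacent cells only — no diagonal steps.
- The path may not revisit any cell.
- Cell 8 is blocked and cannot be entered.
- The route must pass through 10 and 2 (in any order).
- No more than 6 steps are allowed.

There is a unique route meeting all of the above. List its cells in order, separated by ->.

The budget equals the shortest possible length, so every move has to be on a shortest route through the required cells.
Route from 6: down 1 to 10, right 1 to 11, up 2 to 3, left 2 to 1 — 6 moves in all.
Check: all required cells visited; 6 ≤ 6 moves.

6 -> 10 -> 11 -> 7 -> 3 -> 2 -> 1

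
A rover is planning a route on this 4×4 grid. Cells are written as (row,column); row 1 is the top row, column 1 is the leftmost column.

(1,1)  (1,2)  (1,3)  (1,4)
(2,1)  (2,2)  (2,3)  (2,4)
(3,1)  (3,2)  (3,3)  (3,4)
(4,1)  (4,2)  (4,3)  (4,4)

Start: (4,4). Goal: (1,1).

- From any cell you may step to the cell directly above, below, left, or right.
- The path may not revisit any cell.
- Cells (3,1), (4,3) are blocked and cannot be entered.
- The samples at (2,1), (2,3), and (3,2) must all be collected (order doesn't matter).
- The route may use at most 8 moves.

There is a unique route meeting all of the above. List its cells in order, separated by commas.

(4,4), (3,4), (2,4), (2,3), (3,3), (3,2), (2,2), (2,1), (1,1)

The budget equals the shortest possible length, so every move has to be on a shortest route through the required cells.
Route from (4,4): up 2 to (2,4), left 1 to (2,3), down 1 to (3,3), left 1 to (3,2), up 1 to (2,2), left 1 to (2,1), up 1 to (1,1) — 8 moves in all.
Check: all required cells visited; 8 ≤ 8 moves.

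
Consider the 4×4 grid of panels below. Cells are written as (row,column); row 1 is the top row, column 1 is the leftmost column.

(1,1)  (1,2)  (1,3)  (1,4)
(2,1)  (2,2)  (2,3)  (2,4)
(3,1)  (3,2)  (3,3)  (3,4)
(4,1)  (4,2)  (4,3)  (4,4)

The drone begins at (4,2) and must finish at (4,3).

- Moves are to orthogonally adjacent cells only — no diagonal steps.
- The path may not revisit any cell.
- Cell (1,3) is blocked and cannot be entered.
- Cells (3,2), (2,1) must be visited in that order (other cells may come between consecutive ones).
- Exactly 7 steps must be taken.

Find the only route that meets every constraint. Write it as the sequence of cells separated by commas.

(4,2), (3,2), (3,1), (2,1), (2,2), (2,3), (3,3), (4,3)

The waypoints must appear in the order (3,2), (2,1), with no cell reused.
Route from (4,2): up to (3,2), left to (3,1), up to (2,1), 2× right (reaching (2,3)), 2× down (reaching (4,3)) — 7 moves in all.
Check: order respected ((3,2) at step 1, (2,1) at step 3); 7 moves as required.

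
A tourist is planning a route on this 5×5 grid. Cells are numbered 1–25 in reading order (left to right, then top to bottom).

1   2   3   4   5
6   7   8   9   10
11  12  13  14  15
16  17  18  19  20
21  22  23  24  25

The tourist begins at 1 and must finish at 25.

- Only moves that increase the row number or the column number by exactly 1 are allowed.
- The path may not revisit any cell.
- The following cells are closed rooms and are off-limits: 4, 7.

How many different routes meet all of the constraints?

25

A right/down-only route from 1 to 25 makes exactly 4 down-moves and 4 right-moves in some order.
With no other constraints that would be C(8,4) = 70 routes.
Subtract routes through each blocked cell (inclusion–exclusion for overlaps): − through 4: 5 − through 7: 40 → 25.
That gives 25 routes.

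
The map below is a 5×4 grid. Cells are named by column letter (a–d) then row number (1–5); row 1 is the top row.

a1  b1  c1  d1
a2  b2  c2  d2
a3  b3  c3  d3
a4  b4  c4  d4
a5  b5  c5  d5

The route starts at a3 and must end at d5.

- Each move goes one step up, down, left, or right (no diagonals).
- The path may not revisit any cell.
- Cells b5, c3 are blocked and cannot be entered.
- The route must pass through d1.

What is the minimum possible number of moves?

Any route passes through d1 somewhere between a3 and d5. Summing Manhattan distances along the two legs (a3 → d1 → d5) gives a lower bound of 5 + 4 = 9 moves.
A route of 9 moves achieves this: a3 → a2 → a1 → b1 → c1 → d1 → d2 → d3 → d4 → d5.
Since 9 matches the lower bound, it is optimal.

9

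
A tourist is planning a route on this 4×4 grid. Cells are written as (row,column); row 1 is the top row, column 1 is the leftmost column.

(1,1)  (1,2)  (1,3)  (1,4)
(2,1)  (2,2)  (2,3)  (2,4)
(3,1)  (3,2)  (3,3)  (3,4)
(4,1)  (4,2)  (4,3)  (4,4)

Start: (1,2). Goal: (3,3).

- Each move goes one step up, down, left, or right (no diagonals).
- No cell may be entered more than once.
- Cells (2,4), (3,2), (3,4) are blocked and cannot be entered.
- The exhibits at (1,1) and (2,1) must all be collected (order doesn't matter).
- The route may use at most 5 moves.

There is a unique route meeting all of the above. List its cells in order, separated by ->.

(1,2) -> (1,1) -> (2,1) -> (2,2) -> (2,3) -> (3,3)

The 5-move cap with required stops at (1,1), (2,1) leaves no slack for detours.
Route from (1,2): left to (1,1), down to (2,1), 2× right (reaching (2,3)), down to (3,3) — 5 moves in all.
Check: all required cells visited; 5 ≤ 5 moves.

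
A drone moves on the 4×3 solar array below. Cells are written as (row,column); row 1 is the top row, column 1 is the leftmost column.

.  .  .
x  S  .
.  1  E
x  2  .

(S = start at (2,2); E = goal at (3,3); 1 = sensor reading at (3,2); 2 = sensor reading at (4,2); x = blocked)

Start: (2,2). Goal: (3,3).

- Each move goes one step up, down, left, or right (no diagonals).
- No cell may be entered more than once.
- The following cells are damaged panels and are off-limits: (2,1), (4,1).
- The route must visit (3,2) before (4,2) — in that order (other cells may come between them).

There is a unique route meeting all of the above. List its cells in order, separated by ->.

The waypoints must appear in the order (3,2), (4,2), with no cell reused.
Route from (2,2): down 2 to (4,2), right 1 to (4,3), up 1 to (3,3) — 4 moves in all.
Check: order respected (1 at step 1, 2 at step 2).

(2,2) -> (3,2) -> (4,2) -> (4,3) -> (3,3)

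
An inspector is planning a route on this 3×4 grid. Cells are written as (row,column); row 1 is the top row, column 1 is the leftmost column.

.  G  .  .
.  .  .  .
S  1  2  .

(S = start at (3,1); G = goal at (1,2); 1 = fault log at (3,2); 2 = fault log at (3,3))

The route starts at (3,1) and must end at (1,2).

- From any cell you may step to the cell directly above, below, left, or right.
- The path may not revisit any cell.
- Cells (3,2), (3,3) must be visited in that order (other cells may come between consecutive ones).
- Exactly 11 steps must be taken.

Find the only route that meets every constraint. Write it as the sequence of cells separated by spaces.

(3,1) (3,2) (3,3) (3,4) (2,4) (1,4) (1,3) (2,3) (2,2) (2,1) (1,1) (1,2)

The waypoints must appear in the order (3,2), (3,3), with no cell reused.
Route from (3,1): right 3 to (3,4), up 2 to (1,4), left 1 to (1,3), down 1 to (2,3), left 2 to (2,1), up 1 to (1,1), right 1 to (1,2) — 11 moves in all.
Check: order respected (1 at step 1, 2 at step 2); 11 moves as required.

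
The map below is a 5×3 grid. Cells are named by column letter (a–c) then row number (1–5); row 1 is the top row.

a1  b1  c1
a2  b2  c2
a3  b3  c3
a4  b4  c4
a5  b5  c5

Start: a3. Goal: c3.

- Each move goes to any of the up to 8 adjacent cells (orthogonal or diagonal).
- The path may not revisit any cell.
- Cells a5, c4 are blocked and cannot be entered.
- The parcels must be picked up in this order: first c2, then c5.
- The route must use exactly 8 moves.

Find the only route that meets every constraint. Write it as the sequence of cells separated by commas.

The waypoints must appear in the order c2, c5, with no cell reused.
Route from a3: up-right 1 to b2, right 1 to c2, down-left 2 to a4, down-right 1 to b5, right 1 to c5, up-left 1 to b4, up-right 1 to c3 — 8 moves in all.
Check: order respected (c2 at step 2, c5 at step 6); 8 moves as required.

a3, b2, c2, b3, a4, b5, c5, b4, c3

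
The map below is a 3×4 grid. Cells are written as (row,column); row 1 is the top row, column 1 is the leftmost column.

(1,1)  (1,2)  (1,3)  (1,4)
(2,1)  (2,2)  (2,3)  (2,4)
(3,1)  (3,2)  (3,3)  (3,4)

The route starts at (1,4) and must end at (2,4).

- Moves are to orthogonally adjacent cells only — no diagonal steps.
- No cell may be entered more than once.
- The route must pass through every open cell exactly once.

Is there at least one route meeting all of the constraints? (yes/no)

yes

One route that works: (1,4) → (1,3) → (2,3) → (2,2) → (1,2) → (1,1) → (2,1) → (3,1) → (3,2) → (3,3) → (3,4) → (2,4).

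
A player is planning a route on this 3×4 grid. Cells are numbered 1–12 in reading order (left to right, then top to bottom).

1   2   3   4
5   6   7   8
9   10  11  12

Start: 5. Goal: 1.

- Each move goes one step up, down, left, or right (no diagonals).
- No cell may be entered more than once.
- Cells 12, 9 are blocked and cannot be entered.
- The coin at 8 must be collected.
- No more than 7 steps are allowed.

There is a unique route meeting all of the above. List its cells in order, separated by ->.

Any route must reach 8 and still end at 1 within 7 moves, so the order of the required stops is forced.
Route from 5: 3× right (reaching 8), up to 4, 3× left (reaching 1) — 7 moves in all.
Check: all required cells visited; 7 ≤ 7 moves.

5 -> 6 -> 7 -> 8 -> 4 -> 3 -> 2 -> 1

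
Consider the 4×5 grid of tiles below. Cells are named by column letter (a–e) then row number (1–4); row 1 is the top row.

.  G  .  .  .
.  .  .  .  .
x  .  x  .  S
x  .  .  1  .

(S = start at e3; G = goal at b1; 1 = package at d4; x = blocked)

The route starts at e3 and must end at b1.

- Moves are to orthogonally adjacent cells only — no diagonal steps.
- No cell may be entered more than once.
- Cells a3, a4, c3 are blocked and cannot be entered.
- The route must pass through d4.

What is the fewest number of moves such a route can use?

7

Any route passes through d4 somewhere between e3 and b1. Summing Manhattan distances along the two legs (e3 → d4 → b1) gives a lower bound of 2 + 5 = 7 moves.
A route of 7 moves achieves this: e3 → e4 → d4 → d3 → d2 → d1 → c1 → b1.
Since 7 matches the lower bound, it is optimal.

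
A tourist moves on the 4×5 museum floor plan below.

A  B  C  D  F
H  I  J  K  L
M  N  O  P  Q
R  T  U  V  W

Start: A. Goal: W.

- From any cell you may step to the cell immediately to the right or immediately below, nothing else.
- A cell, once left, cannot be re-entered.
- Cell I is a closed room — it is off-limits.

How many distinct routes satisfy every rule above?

A right/down-only route from A to W makes exactly 3 down-moves and 4 right-moves in some order.
With no other constraints that would be C(7,3) = 35 routes.
Subtract routes through each blocked cell (inclusion–exclusion for overlaps): − through I: 20 → 15.
That gives 15 routes.

15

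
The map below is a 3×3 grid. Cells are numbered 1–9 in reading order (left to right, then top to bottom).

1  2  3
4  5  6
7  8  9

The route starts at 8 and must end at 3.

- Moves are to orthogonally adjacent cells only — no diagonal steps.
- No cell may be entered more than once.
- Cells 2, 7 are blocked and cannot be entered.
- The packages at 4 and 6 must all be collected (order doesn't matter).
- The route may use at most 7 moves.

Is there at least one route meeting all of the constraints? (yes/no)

no

Exhausting the options from 8, every branch either dead-ends against blocked cells, would have to re-enter a cell already used, runs past the 7-move limit, or reaches the goal with a constraint still unmet.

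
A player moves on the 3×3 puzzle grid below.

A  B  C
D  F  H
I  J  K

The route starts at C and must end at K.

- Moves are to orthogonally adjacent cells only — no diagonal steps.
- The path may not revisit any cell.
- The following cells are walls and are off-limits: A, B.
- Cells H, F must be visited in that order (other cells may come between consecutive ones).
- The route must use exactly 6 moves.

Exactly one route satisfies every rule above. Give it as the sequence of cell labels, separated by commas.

C, H, F, D, I, J, K

The waypoints must appear in the order H, F, with no cell reused.
Route from C: down to H, 2× left (reaching D), down to I, 2× right (reaching K) — 6 moves in all.
Check: order respected (H at step 1, F at step 2); 6 moves as required.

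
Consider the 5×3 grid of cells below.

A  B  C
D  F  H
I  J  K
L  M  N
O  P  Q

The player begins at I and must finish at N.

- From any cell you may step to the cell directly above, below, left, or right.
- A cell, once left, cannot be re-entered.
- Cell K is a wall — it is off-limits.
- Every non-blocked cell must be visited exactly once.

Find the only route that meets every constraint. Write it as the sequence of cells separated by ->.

Need to visit all 14 open cells exactly once, starting at I and ending at N.
Cell O has only two open neighbours (L and P), so the path must pass straight through it: one of those is the cell it's entered from and the other is where it exits.
Route from I: up 2 to A, right 2 to C, down 1 to H, left 1 to F, down 2 to M, left 1 to L, down 1 to O, right 2 to Q, up 1 to N — 13 moves in all.
Check: all 14 open cells covered.

I -> D -> A -> B -> C -> H -> F -> J -> M -> L -> O -> P -> Q -> N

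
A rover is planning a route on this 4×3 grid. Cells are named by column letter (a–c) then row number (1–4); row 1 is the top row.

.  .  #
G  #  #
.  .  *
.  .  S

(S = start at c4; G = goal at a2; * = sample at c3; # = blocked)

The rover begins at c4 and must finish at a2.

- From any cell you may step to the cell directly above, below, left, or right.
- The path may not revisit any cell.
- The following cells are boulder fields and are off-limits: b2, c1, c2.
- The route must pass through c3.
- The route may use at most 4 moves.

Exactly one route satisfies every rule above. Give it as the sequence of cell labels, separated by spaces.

The 4-move cap with required stops at c3 leaves no slack for detours.
Route from c4: up 1 to c3, left 2 to a3, up 1 to a2 — 4 moves in all.
Check: all required cells visited; 4 ≤ 4 moves.

c4 c3 b3 a3 a2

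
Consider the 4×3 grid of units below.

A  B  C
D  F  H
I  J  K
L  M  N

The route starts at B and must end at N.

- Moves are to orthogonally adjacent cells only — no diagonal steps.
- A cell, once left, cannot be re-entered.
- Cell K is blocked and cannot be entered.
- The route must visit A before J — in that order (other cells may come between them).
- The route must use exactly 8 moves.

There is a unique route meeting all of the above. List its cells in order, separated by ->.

B -> A -> D -> F -> J -> I -> L -> M -> N

The waypoints must appear in the order A, J, with no cell reused.
Route from B: left to A, down to D, right to F, down to J, left to I, down to L, 2× right (reaching N) — 8 moves in all.
Check: order respected (A at step 1, J at step 4); 8 moves as required.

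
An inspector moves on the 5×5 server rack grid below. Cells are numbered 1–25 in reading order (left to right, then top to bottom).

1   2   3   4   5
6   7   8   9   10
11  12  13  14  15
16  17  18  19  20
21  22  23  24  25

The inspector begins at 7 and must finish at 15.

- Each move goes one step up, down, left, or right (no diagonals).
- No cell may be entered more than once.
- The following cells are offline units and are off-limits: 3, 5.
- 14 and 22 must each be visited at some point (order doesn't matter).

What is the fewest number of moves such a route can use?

8

Any route passes through 14 and 22 in some order between 7 and 15. Summing Manhattan distances along each leg and taking the cheapest ordering (7 → 22 → 14 → 15) gives a lower bound of 3 + 4 + 1 = 8 moves.
A route of 8 moves achieves this: 7 → 12 → 17 → 22 → 23 → 18 → 13 → 14 → 15.
Since 8 matches the lower bound, it is optimal.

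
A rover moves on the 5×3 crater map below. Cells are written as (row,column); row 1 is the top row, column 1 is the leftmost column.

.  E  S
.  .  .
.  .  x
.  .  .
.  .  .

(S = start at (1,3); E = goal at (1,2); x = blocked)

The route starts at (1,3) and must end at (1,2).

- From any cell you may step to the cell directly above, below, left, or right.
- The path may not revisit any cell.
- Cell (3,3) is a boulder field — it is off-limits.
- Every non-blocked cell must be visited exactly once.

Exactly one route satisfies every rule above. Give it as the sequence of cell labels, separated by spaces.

(1,3) (2,3) (2,2) (3,2) (4,2) (4,3) (5,3) (5,2) (5,1) (4,1) (3,1) (2,1) (1,1) (1,2)

Need to visit all 14 open cells exactly once, starting at (1,3) and ending at (1,2).
Cell (1,1) has only two open neighbours ((2,1) and (1,2)), so the path must pass straight through it: one of those is the cell it's entered from and the other is where it exits.
Route from (1,3): down 1 to (2,3), left 1 to (2,2), down 2 to (4,2), right 1 to (4,3), down 1 to (5,3), left 2 to (5,1), up 4 to (1,1), right 1 to (1,2) — 13 moves in all.
Check: all 14 open cells covered.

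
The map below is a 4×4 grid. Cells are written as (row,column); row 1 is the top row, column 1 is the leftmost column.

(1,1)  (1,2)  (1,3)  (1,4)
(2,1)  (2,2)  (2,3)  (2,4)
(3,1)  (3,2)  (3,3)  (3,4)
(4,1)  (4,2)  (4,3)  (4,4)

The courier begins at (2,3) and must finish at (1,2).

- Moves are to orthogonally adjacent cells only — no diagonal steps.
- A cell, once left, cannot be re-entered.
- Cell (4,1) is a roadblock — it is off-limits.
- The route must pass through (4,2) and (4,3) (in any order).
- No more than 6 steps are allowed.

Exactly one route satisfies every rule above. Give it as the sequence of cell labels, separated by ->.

The 6-move cap with required stops at (4,2), (4,3) leaves no slack for detours.
Route from (2,3): down 2 to (4,3), left 1 to (4,2), up 3 to (1,2) — 6 moves in all.
Check: all required cells visited; 6 ≤ 6 moves.

(2,3) -> (3,3) -> (4,3) -> (4,2) -> (3,2) -> (2,2) -> (1,2)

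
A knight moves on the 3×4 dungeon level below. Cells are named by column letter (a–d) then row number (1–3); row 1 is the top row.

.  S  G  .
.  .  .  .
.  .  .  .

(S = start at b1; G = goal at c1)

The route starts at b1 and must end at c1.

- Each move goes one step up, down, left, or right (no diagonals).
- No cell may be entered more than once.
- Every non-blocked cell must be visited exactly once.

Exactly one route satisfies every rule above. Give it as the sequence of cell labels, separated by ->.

Need to visit all 12 open cells exactly once, starting at b1 and ending at c1.
Cell a3 has only two open neighbours (a2 and b3), so the path must pass straight through it: one of those is the cell it's entered from and the other is where it exits.
Route from b1: left 1 to a1, down 2 to a3, right 1 to b3, up 1 to b2, right 1 to c2, down 1 to c3, right 1 to d3, up 2 to d1, left 1 to c1 — 11 moves in all.
Check: all 12 open cells covered.

b1 -> a1 -> a2 -> a3 -> b3 -> b2 -> c2 -> c3 -> d3 -> d2 -> d1 -> c1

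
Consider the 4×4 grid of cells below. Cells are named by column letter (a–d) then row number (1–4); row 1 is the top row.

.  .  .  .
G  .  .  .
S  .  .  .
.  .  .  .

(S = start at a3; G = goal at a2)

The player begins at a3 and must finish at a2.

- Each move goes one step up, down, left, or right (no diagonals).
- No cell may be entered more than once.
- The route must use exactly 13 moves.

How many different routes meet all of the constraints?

22

Need simple routes of exactly 13 moves from a3 to a2 (Manhattan distance 1, so 6 moves are spent on a detour and 6 undoing it).
Branch systematically from the start, pruning whenever the remaining move budget drops below the Manhattan distance to a2 or differs from it in parity. Grouping the completions by first move — via a4: 16; via b3: 6 (no valid completion starts via a2) — and summing: 16 + 6 = 22.
That gives 22 routes.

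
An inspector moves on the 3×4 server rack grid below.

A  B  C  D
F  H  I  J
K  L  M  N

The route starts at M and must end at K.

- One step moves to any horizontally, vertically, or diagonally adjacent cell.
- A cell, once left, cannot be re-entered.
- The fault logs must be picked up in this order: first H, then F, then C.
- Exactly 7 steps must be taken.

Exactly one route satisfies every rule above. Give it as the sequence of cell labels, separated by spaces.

M H F B C I L K

The waypoints must appear in the order H, F, C, with no cell reused.
Route from M: up-left 1 to H, left 1 to F, up-right 1 to B, right 1 to C, down 1 to I, down-left 1 to L, left 1 to K — 7 moves in all.
Check: order respected (H at step 1, F at step 2, C at step 4); 7 moves as required.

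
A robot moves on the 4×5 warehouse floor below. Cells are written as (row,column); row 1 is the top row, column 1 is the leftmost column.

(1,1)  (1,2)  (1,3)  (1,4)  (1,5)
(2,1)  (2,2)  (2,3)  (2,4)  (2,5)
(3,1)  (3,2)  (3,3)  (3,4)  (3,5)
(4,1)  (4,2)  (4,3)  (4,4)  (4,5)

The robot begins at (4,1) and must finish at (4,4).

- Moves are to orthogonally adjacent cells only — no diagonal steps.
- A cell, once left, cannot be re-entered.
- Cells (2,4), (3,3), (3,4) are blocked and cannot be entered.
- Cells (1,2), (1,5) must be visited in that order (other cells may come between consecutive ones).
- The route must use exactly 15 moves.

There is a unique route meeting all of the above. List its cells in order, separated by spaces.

The waypoints must appear in the order (1,2), (1,5), with no cell reused.
Route from (4,1): right 1 to (4,2), up 1 to (3,2), left 1 to (3,1), up 2 to (1,1), right 1 to (1,2), down 1 to (2,2), right 1 to (2,3), up 1 to (1,3), right 2 to (1,5), down 3 to (4,5), left 1 to (4,4) — 15 moves in all.
Check: order respected ((1,2) at step 6, (1,5) at step 11); 15 moves as required.

(4,1) (4,2) (3,2) (3,1) (2,1) (1,1) (1,2) (2,2) (2,3) (1,3) (1,4) (1,5) (2,5) (3,5) (4,5) (4,4)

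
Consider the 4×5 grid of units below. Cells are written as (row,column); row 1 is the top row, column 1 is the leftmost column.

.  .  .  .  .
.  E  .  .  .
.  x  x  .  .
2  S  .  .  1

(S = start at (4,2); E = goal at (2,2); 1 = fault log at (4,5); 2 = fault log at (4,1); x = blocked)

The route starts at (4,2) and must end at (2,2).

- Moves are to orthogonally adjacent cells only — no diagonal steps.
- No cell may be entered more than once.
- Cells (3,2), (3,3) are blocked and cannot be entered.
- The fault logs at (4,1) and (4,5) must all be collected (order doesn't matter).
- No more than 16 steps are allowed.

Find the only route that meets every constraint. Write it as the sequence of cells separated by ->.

The budget equals the shortest possible length, so every move has to be on a shortest route through the required cells.
Route from (4,2): left to (4,1), 3× up (reaching (1,1)), 4× right (reaching (1,5)), 3× down (reaching (4,5)), left to (4,4), 2× up (reaching (2,4)), 2× left (reaching (2,2)) — 16 moves in all.
Check: all required cells visited; 16 ≤ 16 moves.

(4,2) -> (4,1) -> (3,1) -> (2,1) -> (1,1) -> (1,2) -> (1,3) -> (1,4) -> (1,5) -> (2,5) -> (3,5) -> (4,5) -> (4,4) -> (3,4) -> (2,4) -> (2,3) -> (2,2)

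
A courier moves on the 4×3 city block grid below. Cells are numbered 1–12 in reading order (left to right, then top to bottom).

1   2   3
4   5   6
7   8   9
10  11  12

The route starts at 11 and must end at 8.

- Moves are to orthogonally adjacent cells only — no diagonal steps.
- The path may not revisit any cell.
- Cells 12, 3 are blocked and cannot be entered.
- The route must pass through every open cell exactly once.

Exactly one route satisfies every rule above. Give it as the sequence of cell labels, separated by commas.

11, 10, 7, 4, 1, 2, 5, 6, 9, 8

Need to visit all 10 open cells exactly once, starting at 11 and ending at 8.
Cell 6 has only two open neighbours (9 and 5), so the path must pass straight through it: one of those is the cell it's entered from and the other is where it exits.
Route from 11: left to 10, 3× up (reaching 1), right to 2, down to 5, right to 6, down to 9, left to 8 — 9 moves in all.
Check: all 10 open cells covered.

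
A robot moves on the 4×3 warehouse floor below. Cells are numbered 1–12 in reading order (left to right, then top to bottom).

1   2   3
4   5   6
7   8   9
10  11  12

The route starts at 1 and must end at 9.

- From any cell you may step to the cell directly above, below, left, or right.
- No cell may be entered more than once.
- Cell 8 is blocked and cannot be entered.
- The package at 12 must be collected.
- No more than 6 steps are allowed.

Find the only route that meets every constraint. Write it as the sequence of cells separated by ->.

1 -> 4 -> 7 -> 10 -> 11 -> 12 -> 9

Any route must reach 12 and still end at 9 within 6 moves, so the order of the required stops is forced.
Route from 1: down 3 to 10, right 2 to 12, up 1 to 9 — 6 moves in all.
Check: all required cells visited; 6 ≤ 6 moves.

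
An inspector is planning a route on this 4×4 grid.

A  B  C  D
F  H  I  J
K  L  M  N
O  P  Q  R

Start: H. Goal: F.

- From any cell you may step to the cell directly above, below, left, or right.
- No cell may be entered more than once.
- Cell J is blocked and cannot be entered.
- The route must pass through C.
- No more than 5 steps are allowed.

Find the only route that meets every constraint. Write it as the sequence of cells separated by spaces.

The budget equals the shortest possible length, so every move has to be on a shortest route through the required cells.
Route from H: right to I, up to C, 2× left (reaching A), down to F — 5 moves in all.
Check: all required cells visited; 5 ≤ 5 moves.

H I C B A F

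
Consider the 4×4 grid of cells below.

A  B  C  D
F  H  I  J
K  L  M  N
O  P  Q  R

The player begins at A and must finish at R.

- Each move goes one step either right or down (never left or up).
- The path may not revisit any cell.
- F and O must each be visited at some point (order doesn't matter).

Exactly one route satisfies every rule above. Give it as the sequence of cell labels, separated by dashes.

A - F - K - O - P - Q - R

Moves only go right or down, so the column and row indices never decrease.
Route from A: down 3 to O, right 3 to R — 6 moves in all.
Check: all required cells visited.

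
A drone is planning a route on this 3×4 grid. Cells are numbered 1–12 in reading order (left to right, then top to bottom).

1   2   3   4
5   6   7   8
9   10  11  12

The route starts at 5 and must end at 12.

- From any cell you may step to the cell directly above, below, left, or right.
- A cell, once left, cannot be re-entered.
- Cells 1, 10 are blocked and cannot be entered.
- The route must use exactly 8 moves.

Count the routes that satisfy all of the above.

Need simple routes of exactly 8 moves from 5 to 12 (Manhattan distance 4, so 2 moves are spent on a detour and 2 undoing it).
Enumerating: 5 6 2 3 4 8 7 11 12.
That gives 1 route.

1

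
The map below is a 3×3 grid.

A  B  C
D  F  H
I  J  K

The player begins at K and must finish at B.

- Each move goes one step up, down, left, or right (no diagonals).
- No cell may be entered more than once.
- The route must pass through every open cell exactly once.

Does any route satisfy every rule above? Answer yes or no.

no

Colour the cells like a checkerboard: each orthogonal step flips colour, so a Hamiltonian route alternates colours. Here there are 5 cells of one colour and 4 of the other, with start on the opposite colour to the goal — the counts and endpoints can't be arranged into an alternating sequence of length 9, so no Hamiltonian route exists.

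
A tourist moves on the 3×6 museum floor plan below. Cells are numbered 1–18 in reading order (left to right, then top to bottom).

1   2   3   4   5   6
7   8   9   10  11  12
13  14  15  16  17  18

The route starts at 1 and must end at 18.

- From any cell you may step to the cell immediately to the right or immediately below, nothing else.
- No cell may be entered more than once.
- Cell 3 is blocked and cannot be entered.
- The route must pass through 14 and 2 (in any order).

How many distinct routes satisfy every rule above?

A right/down-only route from 1 to 18 makes exactly 2 down-moves and 5 right-moves in some order.
With no other constraints that would be C(7,2) = 21 routes.
A monotone route can only reach the required cells in the order 2, 14, so split there and multiply the segment counts (each segment already excludes blocked cells): 1→2: 1; 2→14: 1; 14→18: 1; product = 1.
That gives 1 route.

1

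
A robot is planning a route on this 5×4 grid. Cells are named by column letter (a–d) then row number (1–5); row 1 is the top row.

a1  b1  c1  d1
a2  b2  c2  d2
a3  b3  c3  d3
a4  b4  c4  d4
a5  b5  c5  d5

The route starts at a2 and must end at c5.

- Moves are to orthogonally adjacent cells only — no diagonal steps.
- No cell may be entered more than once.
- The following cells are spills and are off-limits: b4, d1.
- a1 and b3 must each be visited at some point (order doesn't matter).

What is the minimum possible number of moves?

7

Any route passes through a1 and b3 in some order between a2 and c5. Summing Manhattan distances along each leg and taking the cheapest ordering (a2 → a1 → b3 → c5) gives a lower bound of 1 + 3 + 3 = 7 moves.
A route of 7 moves achieves this: a2 → a1 → b1 → b2 → b3 → c3 → c4 → c5.
Since 7 matches the lower bound, it is optimal.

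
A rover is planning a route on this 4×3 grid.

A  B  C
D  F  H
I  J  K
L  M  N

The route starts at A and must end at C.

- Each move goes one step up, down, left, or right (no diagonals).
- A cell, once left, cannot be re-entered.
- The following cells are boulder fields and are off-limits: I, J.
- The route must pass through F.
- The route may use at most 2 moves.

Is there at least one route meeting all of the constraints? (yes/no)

no

Even ignoring the no-revisit rule, getting from A to C via F needs at least 2 + 2 = 4 moves (Manhattan distance per leg), which exceeds the 2-move limit.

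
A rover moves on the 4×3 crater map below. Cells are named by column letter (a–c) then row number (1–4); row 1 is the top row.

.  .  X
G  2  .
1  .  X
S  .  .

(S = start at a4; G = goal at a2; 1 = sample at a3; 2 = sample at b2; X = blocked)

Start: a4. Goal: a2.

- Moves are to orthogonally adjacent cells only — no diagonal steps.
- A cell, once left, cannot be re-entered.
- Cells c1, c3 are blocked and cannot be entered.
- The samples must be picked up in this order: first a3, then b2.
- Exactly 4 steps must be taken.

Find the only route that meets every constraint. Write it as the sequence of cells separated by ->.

a4 -> a3 -> b3 -> b2 -> a2

The waypoints must appear in the order a3, b2, with no cell reused.
Route from a4: up 1 to a3, right 1 to b3, up 1 to b2, left 1 to a2 — 4 moves in all.
Check: order respected (1 at step 1, 2 at step 3); 4 moves as required.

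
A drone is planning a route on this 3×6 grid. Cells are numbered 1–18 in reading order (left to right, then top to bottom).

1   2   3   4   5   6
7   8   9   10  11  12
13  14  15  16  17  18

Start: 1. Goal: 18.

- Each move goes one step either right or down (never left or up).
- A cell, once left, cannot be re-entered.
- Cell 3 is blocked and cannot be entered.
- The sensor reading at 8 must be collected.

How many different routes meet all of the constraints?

A right/down-only route from 1 to 18 makes exactly 2 down-moves and 5 right-moves in some order.
With no other constraints that would be C(7,2) = 21 routes.
Split at 8 and multiply the segment counts (each segment already excludes blocked cells): 1→8: 2; 8→18: 5; product = 10.
That gives 10 routes.

10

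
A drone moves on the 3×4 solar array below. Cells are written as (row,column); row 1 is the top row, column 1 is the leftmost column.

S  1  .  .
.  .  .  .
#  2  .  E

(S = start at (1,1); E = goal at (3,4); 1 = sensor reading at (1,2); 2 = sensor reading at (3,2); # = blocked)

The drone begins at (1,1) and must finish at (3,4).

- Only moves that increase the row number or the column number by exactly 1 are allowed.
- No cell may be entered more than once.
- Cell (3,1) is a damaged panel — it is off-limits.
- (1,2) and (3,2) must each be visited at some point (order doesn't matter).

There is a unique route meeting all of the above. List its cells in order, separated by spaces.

Moves only go right or down, so the column and row indices never decrease.
Route from (1,1): right 1 to (1,2), down 2 to (3,2), right 2 to (3,4) — 5 moves in all.
Check: all required cells visited.

(1,1) (1,2) (2,2) (3,2) (3,3) (3,4)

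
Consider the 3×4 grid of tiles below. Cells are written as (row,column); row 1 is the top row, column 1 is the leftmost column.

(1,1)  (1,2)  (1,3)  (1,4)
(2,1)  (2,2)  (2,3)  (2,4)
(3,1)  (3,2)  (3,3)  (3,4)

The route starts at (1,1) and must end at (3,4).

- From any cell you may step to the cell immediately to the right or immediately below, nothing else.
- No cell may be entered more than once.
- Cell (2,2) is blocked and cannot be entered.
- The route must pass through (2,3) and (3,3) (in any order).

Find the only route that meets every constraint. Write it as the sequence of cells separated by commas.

Moves only go right or down, so the column and row indices never decrease.
Route from (1,1): 2× right (reaching (1,3)), 2× down (reaching (3,3)), right to (3,4) — 5 moves in all.
Check: all required cells visited.

(1,1), (1,2), (1,3), (2,3), (3,3), (3,4)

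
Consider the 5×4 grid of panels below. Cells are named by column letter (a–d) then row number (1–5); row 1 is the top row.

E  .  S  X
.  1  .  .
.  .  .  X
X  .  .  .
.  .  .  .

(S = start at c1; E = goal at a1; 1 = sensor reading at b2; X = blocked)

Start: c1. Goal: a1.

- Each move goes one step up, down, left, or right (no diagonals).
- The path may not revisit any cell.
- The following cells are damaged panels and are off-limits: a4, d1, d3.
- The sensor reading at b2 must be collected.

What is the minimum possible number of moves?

4

Any route passes through b2 somewhere between c1 and a1. Summing Manhattan distances along the two legs (c1 → b2 → a1) gives a lower bound of 2 + 2 = 4 moves.
A route of 4 moves achieves this: c1 → c2 → b2 → b1 → a1.
Since 4 matches the lower bound, it is optimal.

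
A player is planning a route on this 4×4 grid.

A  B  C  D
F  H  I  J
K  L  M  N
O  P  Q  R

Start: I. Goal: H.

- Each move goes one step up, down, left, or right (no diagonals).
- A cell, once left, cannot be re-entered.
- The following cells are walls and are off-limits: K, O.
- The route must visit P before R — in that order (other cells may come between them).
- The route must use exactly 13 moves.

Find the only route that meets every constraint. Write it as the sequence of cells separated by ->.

The waypoints must appear in the order P, R, with no cell reused.
Route from I: down to M, left to L, down to P, 2× right (reaching R), 3× up (reaching D), 3× left (reaching A), down to F, right to H — 13 moves in all.
Check: order respected (P at step 3, R at step 5); 13 moves as required.

I -> M -> L -> P -> Q -> R -> N -> J -> D -> C -> B -> A -> F -> H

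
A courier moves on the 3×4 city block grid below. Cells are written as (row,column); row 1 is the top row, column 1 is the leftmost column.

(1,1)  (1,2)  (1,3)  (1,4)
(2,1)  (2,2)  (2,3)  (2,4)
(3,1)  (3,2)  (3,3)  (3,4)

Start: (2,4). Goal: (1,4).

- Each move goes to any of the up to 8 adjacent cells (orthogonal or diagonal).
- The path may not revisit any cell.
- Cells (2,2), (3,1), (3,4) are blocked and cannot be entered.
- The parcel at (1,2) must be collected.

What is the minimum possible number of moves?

Any route passes through (1,2) somewhere between (2,4) and (1,4). Summing Chebyshev distances along the two legs ((2,4) → (1,2) → (1,4)) gives a lower bound of 2 + 2 = 4 moves.
A route of 4 moves achieves this: (2,4) → (1,3) → (1,2) → (2,3) → (1,4).
Since 4 matches the lower bound, it is optimal.

4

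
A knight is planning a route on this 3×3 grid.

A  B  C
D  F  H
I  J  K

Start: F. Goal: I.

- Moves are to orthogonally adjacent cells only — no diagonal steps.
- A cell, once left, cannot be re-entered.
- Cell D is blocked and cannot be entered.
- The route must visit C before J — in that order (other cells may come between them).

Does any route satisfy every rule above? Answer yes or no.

yes

One route that works: F → B → C → H → K → J → I.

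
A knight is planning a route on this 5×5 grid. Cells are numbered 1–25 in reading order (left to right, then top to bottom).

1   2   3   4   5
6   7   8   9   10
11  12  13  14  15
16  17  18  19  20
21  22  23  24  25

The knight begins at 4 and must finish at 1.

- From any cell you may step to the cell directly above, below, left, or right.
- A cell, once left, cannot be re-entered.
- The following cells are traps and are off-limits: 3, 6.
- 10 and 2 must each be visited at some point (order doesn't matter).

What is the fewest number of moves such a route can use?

Any route passes through 10 and 2 in some order between 4 and 1. Summing Manhattan distances along each leg and taking the cheapest ordering (4 → 10 → 2 → 1) gives a lower bound of 2 + 4 + 1 = 7 moves.
A route of 7 moves achieves this: 4 → 5 → 10 → 9 → 8 → 7 → 2 → 1.
Since 7 matches the lower bound, it is optimal.

7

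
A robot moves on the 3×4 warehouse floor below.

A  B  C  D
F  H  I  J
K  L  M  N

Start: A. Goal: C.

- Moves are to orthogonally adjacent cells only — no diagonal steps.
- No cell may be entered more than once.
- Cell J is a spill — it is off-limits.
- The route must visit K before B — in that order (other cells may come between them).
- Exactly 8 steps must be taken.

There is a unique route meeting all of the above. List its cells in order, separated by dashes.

The waypoints must appear in the order K, B, with no cell reused.
Route from A: down 2 to K, right 2 to M, up 1 to I, left 1 to H, up 1 to B, right 1 to C — 8 moves in all.
Check: order respected (K at step 2, B at step 7); 8 moves as required.

A - F - K - L - M - I - H - B - C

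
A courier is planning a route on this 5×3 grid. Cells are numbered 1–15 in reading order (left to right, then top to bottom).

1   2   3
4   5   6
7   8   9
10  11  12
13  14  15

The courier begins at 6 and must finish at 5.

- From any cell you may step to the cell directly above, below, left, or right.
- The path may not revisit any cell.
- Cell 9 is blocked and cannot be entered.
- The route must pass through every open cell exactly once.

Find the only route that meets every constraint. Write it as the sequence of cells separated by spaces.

Need to visit all 14 open cells exactly once, starting at 6 and ending at 5.
Cell 3 has only two open neighbours (6 and 2), so the path must pass straight through it: one of those is the cell it's entered from and the other is where it exits.
Route from 6: up to 3, 2× left (reaching 1), 4× down (reaching 13), 2× right (reaching 15), up to 12, left to 11, 2× up (reaching 5) — 13 moves in all.
Check: all 14 open cells covered.

6 3 2 1 4 7 10 13 14 15 12 11 8 5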